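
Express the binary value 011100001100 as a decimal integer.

Sum of powers of 2 for each 1-bit:
2^2 + 2^3 + 2^8 + 2^9 + 2^10
= 4 + 8 + 256 + 512 + 1024
= 1804



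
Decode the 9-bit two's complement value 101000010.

Binary: 101000010
Sign bit: 1 (negative)
Invert: 010111101
Add 1:  010111110
Magnitude: 010111110 = 128 + 32 + 16 + 8 + 4 + 2 = 190
Value: -190



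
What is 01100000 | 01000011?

OR: 1 when either bit is 1
  01100000
| 01000011
----------
  01100011
Decimal: 96 | 67 = 99



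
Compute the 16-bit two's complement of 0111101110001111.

Original: 0111101110001111
Step 1 - Invert all bits: 1000010001110000
Step 2 - Add 1: 1000010001110001
Verification: 0111101110001111 + 1000010001110001 = 10000000000000000; discarding the end carry (carry out of the top bit) leaves the 16-bit value 0000000000000000, as required for x + (-x)



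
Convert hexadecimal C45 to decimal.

Expand by place value (powers of 16):
Digit values: C = 12
C45 = 12 × 16^2 + 4 × 16^1 + 5 × 16^0
= 12 × 256 + 4 × 16 + 5 × 1
= 3072 + 64 + 5
= 3141



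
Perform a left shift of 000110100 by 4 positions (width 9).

Original: 000110100 (decimal 52)
Shift left by 4 positions
Append 4 zeros on the right and drop the 4 high bits that overflow the 9-bit width
Result: 101000000 (decimal 320)
Equivalent: 52 << 4 = 52 × 2^4 = 832, truncated to 9 bits = 320



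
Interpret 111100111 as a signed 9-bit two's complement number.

Binary: 111100111
Sign bit: 1 (negative)
Invert: 000011000
Add 1:  000011001
Magnitude: 000011001 = 16 + 8 + 1 = 25
Value: -25



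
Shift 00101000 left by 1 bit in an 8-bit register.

Original: 00101000 (decimal 40)
Shift left by 1 position
Append 1 zero on the right
Result: 01010000 (decimal 80)
Equivalent: 40 << 1 = 40 × 2^1 = 80



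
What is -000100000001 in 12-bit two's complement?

Original: 000100000001
Step 1 - Invert all bits: 111011111110
Step 2 - Add 1: 111011111111
Verification: 000100000001 + 111011111111 = 1000000000000; discarding the end carry (carry out of the top bit) leaves the 12-bit value 000000000000, as required for x + (-x)



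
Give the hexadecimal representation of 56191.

Using repeated division by 16 (digits 10–15 are A–F):
56191 ÷ 16 = 3511 remainder 15 (F)
3511 ÷ 16 = 219 remainder 7
219 ÷ 16 = 13 remainder 11 (B)
13 ÷ 16 = 0 remainder 13 (D)
Reading remainders bottom to top: DB7F



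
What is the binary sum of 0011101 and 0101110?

Add column by column from the right: bit + bit + carry-in; write the sum mod 2, carry 1 when the sum is 2 or 3.
carry:  1111000
        0011101
+       0101110
---------------
       01001011
(the carry out of the leftmost column, 0, becomes the leading bit)
Decimal check:
  0011101 = 16 + 8 + 4 + 1 = 29
  0101110 = 32 + 8 + 4 + 2 = 46
  29 + 46 = 75, and 01001011 = 64 + 8 + 2 + 1 = 75 ✓



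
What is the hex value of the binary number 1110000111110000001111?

Group into 4-bit nibbles from right:
  0011 = 3
  1000 = 8
  0111 = 7
  1100 = C
  0000 = 0
  1111 = F
Result: 387C0F



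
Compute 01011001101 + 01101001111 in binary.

Add column by column from the right: bit + bit + carry-in; write the sum mod 2, carry 1 when the sum is 2 or 3.
carry:  11110011110
        01011001101
+       01101001111
-------------------
       011000011100
(the carry out of the leftmost column, 0, becomes the leading bit)
Decimal check:
  01011001101 = 512 + 128 + 64 + 8 + 4 + 1 = 717
  01101001111 = 512 + 256 + 64 + 8 + 4 + 2 + 1 = 847
  717 + 847 = 1564, and 011000011100 = 1024 + 512 + 16 + 8 + 4 = 1564 ✓



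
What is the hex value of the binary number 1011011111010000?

Group into 4-bit nibbles from right:
  1011 = B
  0111 = 7
  1101 = D
  0000 = 0
Result: B7D0



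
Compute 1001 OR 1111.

OR: 1 when either bit is 1
  1001
| 1111
------
  1111
Decimal: 9 | 15 = 15



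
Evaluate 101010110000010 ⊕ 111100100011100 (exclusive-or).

XOR: 1 when bits differ
  101010110000010
^ 111100100011100
-----------------
  010110010011110
Decimal: 21890 ^ 31004 = 11422



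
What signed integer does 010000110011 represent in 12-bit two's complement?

Binary: 010000110011
Sign bit: 0 (non-negative)
Read directly as an unsigned value:
010000110011 = 1024 + 32 + 16 + 2 + 1 = 1075
Value: 1075



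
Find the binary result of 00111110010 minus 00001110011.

Method 1 - Direct subtraction (column by column from the right: bit − bit − borrow-in; if negative, add 2 and borrow 1 from the next column):
borrow: 00011111110
        00111110010
-       00001110011
-------------------
        00101111111

Method 2 - Add two's complement:
Two's complement of 00001110011: invert → 11110001100, add 1 → 11110001101
  00111110010
+ 11110001101
-------------
 100101111111  (end carry out of the top bit = 1)
Discarding the end carry: 00101111111
Decimal check:
  00111110010 = 256 + 128 + 64 + 32 + 16 + 2 = 498
  00001110011 = 64 + 32 + 16 + 2 + 1 = 115
  498 - 115 = 383, and 00101111111 = 256 + 64 + 32 + 16 + 8 + 4 + 2 + 1 = 383 ✓



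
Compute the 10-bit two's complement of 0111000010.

Original: 0111000010
Step 1 - Invert all bits: 1000111101
Step 2 - Add 1: 1000111110
Verification: 0111000010 + 1000111110 = 10000000000; discarding the end carry (carry out of the top bit) leaves the 10-bit value 0000000000, as required for x + (-x)



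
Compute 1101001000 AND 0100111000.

AND: 1 only when both bits are 1
  1101001000
& 0100111000
------------
  0100001000
Decimal: 840 & 312 = 264



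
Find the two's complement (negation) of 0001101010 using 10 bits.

Original: 0001101010
Step 1 - Invert all bits: 1110010101
Step 2 - Add 1: 1110010110
Verification: 0001101010 + 1110010110 = 10000000000; discarding the end carry (carry out of the top bit) leaves the 10-bit value 0000000000, as required for x + (-x)



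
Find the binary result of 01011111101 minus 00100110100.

Method 1 - Direct subtraction (column by column from the right: bit − bit − borrow-in; if negative, add 2 and borrow 1 from the next column):
borrow: 01000000000
        01011111101
-       00100110100
-------------------
        00111001001

Method 2 - Add two's complement:
Two's complement of 00100110100: invert → 11011001011, add 1 → 11011001100
  01011111101
+ 11011001100
-------------
 100111001001  (end carry out of the top bit = 1)
Discarding the end carry: 00111001001
Decimal check:
  01011111101 = 512 + 128 + 64 + 32 + 16 + 8 + 4 + 1 = 765
  00100110100 = 256 + 32 + 16 + 4 = 308
  765 - 308 = 457, and 00111001001 = 256 + 128 + 64 + 8 + 1 = 457 ✓



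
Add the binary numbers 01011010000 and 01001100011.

Add column by column from the right: bit + bit + carry-in; write the sum mod 2, carry 1 when the sum is 2 or 3.
carry:  10110000000
        01011010000
+       01001100011
-------------------
       010100110011
(the carry out of the leftmost column, 0, becomes the leading bit)
Decimal check:
  01011010000 = 512 + 128 + 64 + 16 = 720
  01001100011 = 512 + 64 + 32 + 2 + 1 = 611
  720 + 611 = 1331, and 010100110011 = 1024 + 256 + 32 + 16 + 2 + 1 = 1331 ✓



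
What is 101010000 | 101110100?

OR: 1 when either bit is 1
  101010000
| 101110100
-----------
  101110100
Decimal: 336 | 372 = 372



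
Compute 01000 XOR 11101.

XOR: 1 when bits differ
  01000
^ 11101
-------
  10101
Decimal: 8 ^ 29 = 21



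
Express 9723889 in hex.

Using repeated division by 16 (digits 10–15 are A–F):
9723889 ÷ 16 = 607743 remainder 1
607743 ÷ 16 = 37983 remainder 15 (F)
37983 ÷ 16 = 2373 remainder 15 (F)
2373 ÷ 16 = 148 remainder 5
148 ÷ 16 = 9 remainder 4
9 ÷ 16 = 0 remainder 9
Reading remainders bottom to top: 945FF1



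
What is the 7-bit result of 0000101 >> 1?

Original: 0000101 (decimal 5)
Shift right by 1 position
Drop the 1 low bit; fill with zero on the left
Result: 0000010 (decimal 2)
Equivalent: 5 >> 1 = 5 ÷ 2^1 = 2



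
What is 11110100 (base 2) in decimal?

Sum of powers of 2 for each 1-bit:
2^2 + 2^4 + 2^5 + 2^6 + 2^7
= 4 + 16 + 32 + 64 + 128
= 244



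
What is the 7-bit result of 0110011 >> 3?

Original: 0110011 (decimal 51)
Shift right by 3 positions
Drop the 3 low bits; fill with zeros on the left
Result: 0000110 (decimal 6)
Equivalent: 51 >> 3 = 51 ÷ 2^3 = 6



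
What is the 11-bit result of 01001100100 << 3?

Original: 01001100100 (decimal 612)
Shift left by 3 positions
Append 3 zeros on the right and drop the 3 high bits that overflow the 11-bit width
Result: 01100100000 (decimal 800)
Equivalent: 612 << 3 = 612 × 2^3 = 4896, truncated to 11 bits = 800



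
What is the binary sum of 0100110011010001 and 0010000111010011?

Add column by column from the right: bit + bit + carry-in; write the sum mod 2, carry 1 when the sum is 2 or 3.
carry:  0000001110100110
        0100110011010001
+       0010000111010011
------------------------
       00110111010100100
(the carry out of the leftmost column, 0, becomes the leading bit)
Decimal check:
  0100110011010001 = 16384 + 2048 + 1024 + 128 + 64 + 16 + 1 = 19665
  0010000111010011 = 8192 + 256 + 128 + 64 + 16 + 2 + 1 = 8659
  19665 + 8659 = 28324, and 00110111010100100 = 16384 + 8192 + 2048 + 1024 + 512 + 128 + 32 + 4 = 28324 ✓



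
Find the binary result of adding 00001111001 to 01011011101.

Add column by column from the right: bit + bit + carry-in; write the sum mod 2, carry 1 when the sum is 2 or 3.
carry:  00111110010
        00001111001
+       01011011101
-------------------
       001101010110
(the carry out of the leftmost column, 0, becomes the leading bit)
Decimal check:
  00001111001 = 64 + 32 + 16 + 8 + 1 = 121
  01011011101 = 512 + 128 + 64 + 16 + 8 + 4 + 1 = 733
  121 + 733 = 854, and 001101010110 = 512 + 256 + 64 + 16 + 4 + 2 = 854 ✓



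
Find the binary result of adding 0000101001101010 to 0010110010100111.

Add column by column from the right: bit + bit + carry-in; write the sum mod 2, carry 1 when the sum is 2 or 3.
carry:  0001000111011100
        0000101001101010
+       0010110010100111
------------------------
       00011011100010001
(the carry out of the leftmost column, 0, becomes the leading bit)
Decimal check:
  0000101001101010 = 2048 + 512 + 64 + 32 + 8 + 2 = 2666
  0010110010100111 = 8192 + 2048 + 1024 + 128 + 32 + 4 + 2 + 1 = 11431
  2666 + 11431 = 14097, and 00011011100010001 = 8192 + 4096 + 1024 + 512 + 256 + 16 + 1 = 14097 ✓



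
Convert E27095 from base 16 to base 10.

Expand by place value (powers of 16):
Digit values: E = 14
E27095 = 14 × 16^5 + 2 × 16^4 + 7 × 16^3 + 0 × 16^2 + 9 × 16^1 + 5 × 16^0
= 14 × 1048576 + 2 × 65536 + 7 × 4096 + 0 × 256 + 9 × 16 + 5 × 1
= 14680064 + 131072 + 28672 + 0 + 144 + 5
= 14839957



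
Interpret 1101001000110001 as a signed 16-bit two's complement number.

Binary: 1101001000110001
Sign bit: 1 (negative)
Invert: 0010110111001110
Add 1:  0010110111001111
Magnitude: 0010110111001111 = 8192 + 2048 + 1024 + 256 + 128 + 64 + 8 + 4 + 2 + 1 = 11727
Value: -11727



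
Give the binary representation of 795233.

Using repeated division by 2:
795233 ÷ 2 = 397616 remainder 1
397616 ÷ 2 = 198808 remainder 0
198808 ÷ 2 = 99404 remainder 0
99404 ÷ 2 = 49702 remainder 0
49702 ÷ 2 = 24851 remainder 0
24851 ÷ 2 = 12425 remainder 1
12425 ÷ 2 = 6212 remainder 1
6212 ÷ 2 = 3106 remainder 0
3106 ÷ 2 = 1553 remainder 0
1553 ÷ 2 = 776 remainder 1
776 ÷ 2 = 388 remainder 0
388 ÷ 2 = 194 remainder 0
194 ÷ 2 = 97 remainder 0
97 ÷ 2 = 48 remainder 1
48 ÷ 2 = 24 remainder 0
24 ÷ 2 = 12 remainder 0
12 ÷ 2 = 6 remainder 0
6 ÷ 2 = 3 remainder 0
3 ÷ 2 = 1 remainder 1
1 ÷ 2 = 0 remainder 1
Reading remainders bottom to top: 11000010001001100001



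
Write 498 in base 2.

Using repeated division by 2:
498 ÷ 2 = 249 remainder 0
249 ÷ 2 = 124 remainder 1
124 ÷ 2 = 62 remainder 0
62 ÷ 2 = 31 remainder 0
31 ÷ 2 = 15 remainder 1
15 ÷ 2 = 7 remainder 1
7 ÷ 2 = 3 remainder 1
3 ÷ 2 = 1 remainder 1
1 ÷ 2 = 0 remainder 1
Reading remainders bottom to top: 111110010



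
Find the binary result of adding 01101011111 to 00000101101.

Add column by column from the right: bit + bit + carry-in; write the sum mod 2, carry 1 when the sum is 2 or 3.
carry:  00011111110
        01101011111
+       00000101101
-------------------
       001110001100
(the carry out of the leftmost column, 0, becomes the leading bit)
Decimal check:
  01101011111 = 512 + 256 + 64 + 16 + 8 + 4 + 2 + 1 = 863
  00000101101 = 32 + 8 + 4 + 1 = 45
  863 + 45 = 908, and 001110001100 = 512 + 256 + 128 + 8 + 4 = 908 ✓



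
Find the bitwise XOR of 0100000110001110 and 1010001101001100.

XOR: 1 when bits differ
  0100000110001110
^ 1010001101001100
------------------
  1110001011000010
Decimal: 16782 ^ 41804 = 58050



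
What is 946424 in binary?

Using repeated division by 2:
946424 ÷ 2 = 473212 remainder 0
473212 ÷ 2 = 236606 remainder 0
236606 ÷ 2 = 118303 remainder 0
118303 ÷ 2 = 59151 remainder 1
59151 ÷ 2 = 29575 remainder 1
29575 ÷ 2 = 14787 remainder 1
14787 ÷ 2 = 7393 remainder 1
7393 ÷ 2 = 3696 remainder 1
3696 ÷ 2 = 1848 remainder 0
1848 ÷ 2 = 924 remainder 0
924 ÷ 2 = 462 remainder 0
462 ÷ 2 = 231 remainder 0
231 ÷ 2 = 115 remainder 1
115 ÷ 2 = 57 remainder 1
57 ÷ 2 = 28 remainder 1
28 ÷ 2 = 14 remainder 0
14 ÷ 2 = 7 remainder 0
7 ÷ 2 = 3 remainder 1
3 ÷ 2 = 1 remainder 1
1 ÷ 2 = 0 remainder 1
Reading remainders bottom to top: 11100111000011111000



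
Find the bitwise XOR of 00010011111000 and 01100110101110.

XOR: 1 when bits differ
  00010011111000
^ 01100110101110
----------------
  01110101010110
Decimal: 1272 ^ 6574 = 7510



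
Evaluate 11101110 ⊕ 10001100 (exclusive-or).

XOR: 1 when bits differ
  11101110
^ 10001100
----------
  01100010
Decimal: 238 ^ 140 = 98



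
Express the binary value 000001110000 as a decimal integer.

Sum of powers of 2 for each 1-bit:
2^4 + 2^5 + 2^6
= 16 + 32 + 64
= 112



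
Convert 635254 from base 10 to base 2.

Using repeated division by 2:
635254 ÷ 2 = 317627 remainder 0
317627 ÷ 2 = 158813 remainder 1
158813 ÷ 2 = 79406 remainder 1
79406 ÷ 2 = 39703 remainder 0
39703 ÷ 2 = 19851 remainder 1
19851 ÷ 2 = 9925 remainder 1
9925 ÷ 2 = 4962 remainder 1
4962 ÷ 2 = 2481 remainder 0
2481 ÷ 2 = 1240 remainder 1
1240 ÷ 2 = 620 remainder 0
620 ÷ 2 = 310 remainder 0
310 ÷ 2 = 155 remainder 0
155 ÷ 2 = 77 remainder 1
77 ÷ 2 = 38 remainder 1
38 ÷ 2 = 19 remainder 0
19 ÷ 2 = 9 remainder 1
9 ÷ 2 = 4 remainder 1
4 ÷ 2 = 2 remainder 0
2 ÷ 2 = 1 remainder 0
1 ÷ 2 = 0 remainder 1
Reading remainders bottom to top: 10011011000101110110



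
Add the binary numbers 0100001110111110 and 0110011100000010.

Add column by column from the right: bit + bit + carry-in; write the sum mod 2, carry 1 when the sum is 2 or 3.
carry:  1000111001111100
        0100001110111110
+       0110011100000010
------------------------
       01010101011000000
(the carry out of the leftmost column, 0, becomes the leading bit)
Decimal check:
  0100001110111110 = 16384 + 512 + 256 + 128 + 32 + 16 + 8 + 4 + 2 = 17342
  0110011100000010 = 16384 + 8192 + 1024 + 512 + 256 + 2 = 26370
  17342 + 26370 = 43712, and 01010101011000000 = 32768 + 8192 + 2048 + 512 + 128 + 64 = 43712 ✓



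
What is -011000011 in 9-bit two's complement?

Original: 011000011
Step 1 - Invert all bits: 100111100
Step 2 - Add 1: 100111101
Verification: 011000011 + 100111101 = 1000000000; discarding the end carry (carry out of the top bit) leaves the 9-bit value 000000000, as required for x + (-x)



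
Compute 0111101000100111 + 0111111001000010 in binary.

Add column by column from the right: bit + bit + carry-in; write the sum mod 2, carry 1 when the sum is 2 or 3.
carry:  1111110000001100
        0111101000100111
+       0111111001000010
------------------------
       01111100001101001
(the carry out of the leftmost column, 0, becomes the leading bit)
Decimal check:
  0111101000100111 = 16384 + 8192 + 4096 + 2048 + 512 + 32 + 4 + 2 + 1 = 31271
  0111111001000010 = 16384 + 8192 + 4096 + 2048 + 1024 + 512 + 64 + 2 = 32322
  31271 + 32322 = 63593, and 01111100001101001 = 32768 + 16384 + 8192 + 4096 + 2048 + 64 + 32 + 8 + 1 = 63593 ✓



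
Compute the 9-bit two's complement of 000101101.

Original: 000101101
Step 1 - Invert all bits: 111010010
Step 2 - Add 1: 111010011
Verification: 000101101 + 111010011 = 1000000000; discarding the end carry (carry out of the top bit) leaves the 9-bit value 000000000, as required for x + (-x)



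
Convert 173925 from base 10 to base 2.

Using repeated division by 2:
173925 ÷ 2 = 86962 remainder 1
86962 ÷ 2 = 43481 remainder 0
43481 ÷ 2 = 21740 remainder 1
21740 ÷ 2 = 10870 remainder 0
10870 ÷ 2 = 5435 remainder 0
5435 ÷ 2 = 2717 remainder 1
2717 ÷ 2 = 1358 remainder 1
1358 ÷ 2 = 679 remainder 0
679 ÷ 2 = 339 remainder 1
339 ÷ 2 = 169 remainder 1
169 ÷ 2 = 84 remainder 1
84 ÷ 2 = 42 remainder 0
42 ÷ 2 = 21 remainder 0
21 ÷ 2 = 10 remainder 1
10 ÷ 2 = 5 remainder 0
5 ÷ 2 = 2 remainder 1
2 ÷ 2 = 1 remainder 0
1 ÷ 2 = 0 remainder 1
Reading remainders bottom to top: 101010011101100101



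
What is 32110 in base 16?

Using repeated division by 16 (digits 10–15 are A–F):
32110 ÷ 16 = 2006 remainder 14 (E)
2006 ÷ 16 = 125 remainder 6
125 ÷ 16 = 7 remainder 13 (D)
7 ÷ 16 = 0 remainder 7
Reading remainders bottom to top: 7D6E



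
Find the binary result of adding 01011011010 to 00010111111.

Add column by column from the right: bit + bit + carry-in; write the sum mod 2, carry 1 when the sum is 2 or 3.
carry:  00111111100
        01011011010
+       00010111111
-------------------
       001110011001
(the carry out of the leftmost column, 0, becomes the leading bit)
Decimal check:
  01011011010 = 512 + 128 + 64 + 16 + 8 + 2 = 730
  00010111111 = 128 + 32 + 16 + 8 + 4 + 2 + 1 = 191
  730 + 191 = 921, and 001110011001 = 512 + 256 + 128 + 16 + 8 + 1 = 921 ✓



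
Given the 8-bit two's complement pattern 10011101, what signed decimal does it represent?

Binary: 10011101
Sign bit: 1 (negative)
Invert: 01100010
Add 1:  01100011
Magnitude: 01100011 = 64 + 32 + 2 + 1 = 99
Value: -99



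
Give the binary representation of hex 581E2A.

Convert each hex digit to 4 bits:
  5 = 0101
  8 = 1000
  1 = 0001
  E = 1110
  2 = 0010
  A = 1010
Concatenate: 010110000001111000101010



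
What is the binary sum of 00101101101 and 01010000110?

Add column by column from the right: bit + bit + carry-in; write the sum mod 2, carry 1 when the sum is 2 or 3.
carry:  00000011000
        00101101101
+       01010000110
-------------------
       001111110011
(the carry out of the leftmost column, 0, becomes the leading bit)
Decimal check:
  00101101101 = 256 + 64 + 32 + 8 + 4 + 1 = 365
  01010000110 = 512 + 128 + 4 + 2 = 646
  365 + 646 = 1011, and 001111110011 = 512 + 256 + 128 + 64 + 32 + 16 + 2 + 1 = 1011 ✓



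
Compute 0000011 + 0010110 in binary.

Add column by column from the right: bit + bit + carry-in; write the sum mod 2, carry 1 when the sum is 2 or 3.
carry:  0001100
        0000011
+       0010110
---------------
       00011001
(the carry out of the leftmost column, 0, becomes the leading bit)
Decimal check:
  0000011 = 2 + 1 = 3
  0010110 = 16 + 4 + 2 = 22
  3 + 22 = 25, and 00011001 = 16 + 8 + 1 = 25 ✓



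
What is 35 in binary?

Using repeated division by 2:
35 ÷ 2 = 17 remainder 1
17 ÷ 2 = 8 remainder 1
8 ÷ 2 = 4 remainder 0
4 ÷ 2 = 2 remainder 0
2 ÷ 2 = 1 remainder 0
1 ÷ 2 = 0 remainder 1
Reading remainders bottom to top: 100011



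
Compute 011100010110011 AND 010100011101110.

AND: 1 only when both bits are 1
  011100010110011
& 010100011101110
-----------------
  010100010100010
Decimal: 14515 & 10478 = 10402



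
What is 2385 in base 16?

Using repeated division by 16 (digits 10–15 are A–F):
2385 ÷ 16 = 149 remainder 1
149 ÷ 16 = 9 remainder 5
9 ÷ 16 = 0 remainder 9
Reading remainders bottom to top: 951



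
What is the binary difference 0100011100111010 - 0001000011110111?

Method 1 - Direct subtraction (column by column from the right: bit − bit − borrow-in; if negative, add 2 and borrow 1 from the next column):
borrow: 0110000110001110
        0100011100111010
-       0001000011110111
------------------------
        0011011001000011

Method 2 - Add two's complement:
Two's complement of 0001000011110111: invert → 1110111100001000, add 1 → 1110111100001001
  0100011100111010
+ 1110111100001001
------------------
 10011011001000011  (end carry out of the top bit = 1)
Discarding the end carry: 0011011001000011
Decimal check:
  0100011100111010 = 16384 + 1024 + 512 + 256 + 32 + 16 + 8 + 2 = 18234
  0001000011110111 = 4096 + 128 + 64 + 32 + 16 + 4 + 2 + 1 = 4343
  18234 - 4343 = 13891, and 0011011001000011 = 8192 + 4096 + 1024 + 512 + 64 + 2 + 1 = 13891 ✓



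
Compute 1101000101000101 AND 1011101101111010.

AND: 1 only when both bits are 1
  1101000101000101
& 1011101101111010
------------------
  1001000101000000
Decimal: 53573 & 47994 = 37184



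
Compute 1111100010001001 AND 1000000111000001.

AND: 1 only when both bits are 1
  1111100010001001
& 1000000111000001
------------------
  1000000010000001
Decimal: 63625 & 33217 = 32897



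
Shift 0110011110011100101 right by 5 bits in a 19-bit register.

Original: 0110011110011100101 (decimal 212197)
Shift right by 5 positions
Drop the 5 low bits; fill with zeros on the left
Result: 0000001100111100111 (decimal 6631)
Equivalent: 212197 >> 5 = 212197 ÷ 2^5 = 6631



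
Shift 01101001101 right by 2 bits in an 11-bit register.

Original: 01101001101 (decimal 845)
Shift right by 2 positions
Drop the 2 low bits; fill with zeros on the left
Result: 00011010011 (decimal 211)
Equivalent: 845 >> 2 = 845 ÷ 2^2 = 211



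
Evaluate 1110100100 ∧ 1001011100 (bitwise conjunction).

AND: 1 only when both bits are 1
  1110100100
& 1001011100
------------
  1000000100
Decimal: 932 & 604 = 516



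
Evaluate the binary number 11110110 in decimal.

Sum of powers of 2 for each 1-bit:
2^1 + 2^2 + 2^4 + 2^5 + 2^6 + 2^7
= 2 + 4 + 16 + 32 + 64 + 128
= 246



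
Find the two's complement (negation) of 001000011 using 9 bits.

Original: 001000011
Step 1 - Invert all bits: 110111100
Step 2 - Add 1: 110111101
Verification: 001000011 + 110111101 = 1000000000; discarding the end carry (carry out of the top bit) leaves the 9-bit value 000000000, as required for x + (-x)



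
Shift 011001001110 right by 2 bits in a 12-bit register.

Original: 011001001110 (decimal 1614)
Shift right by 2 positions
Drop the 2 low bits; fill with zeros on the left
Result: 000110010011 (decimal 403)
Equivalent: 1614 >> 2 = 1614 ÷ 2^2 = 403



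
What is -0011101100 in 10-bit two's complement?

Original: 0011101100
Step 1 - Invert all bits: 1100010011
Step 2 - Add 1: 1100010100
Verification: 0011101100 + 1100010100 = 10000000000; discarding the end carry (carry out of the top bit) leaves the 10-bit value 0000000000, as required for x + (-x)



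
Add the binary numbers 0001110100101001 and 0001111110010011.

Add column by column from the right: bit + bit + carry-in; write the sum mod 2, carry 1 when the sum is 2 or 3.
carry:  0011111000000110
        0001110100101001
+       0001111110010011
------------------------
       00011110010111100
(the carry out of the leftmost column, 0, becomes the leading bit)
Decimal check:
  0001110100101001 = 4096 + 2048 + 1024 + 256 + 32 + 8 + 1 = 7465
  0001111110010011 = 4096 + 2048 + 1024 + 512 + 256 + 128 + 16 + 2 + 1 = 8083
  7465 + 8083 = 15548, and 00011110010111100 = 8192 + 4096 + 2048 + 1024 + 128 + 32 + 16 + 8 + 4 = 15548 ✓



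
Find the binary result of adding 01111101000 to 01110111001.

Add column by column from the right: bit + bit + carry-in; write the sum mod 2, carry 1 when the sum is 2 or 3.
carry:  11111110000
        01111101000
+       01110111001
-------------------
       011110100001
(the carry out of the leftmost column, 0, becomes the leading bit)
Decimal check:
  01111101000 = 512 + 256 + 128 + 64 + 32 + 8 = 1000
  01110111001 = 512 + 256 + 128 + 32 + 16 + 8 + 1 = 953
  1000 + 953 = 1953, and 011110100001 = 1024 + 512 + 256 + 128 + 32 + 1 = 1953 ✓



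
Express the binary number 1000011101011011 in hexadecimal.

Group into 4-bit nibbles from right:
  1000 = 8
  0111 = 7
  0101 = 5
  1011 = B
Result: 875B



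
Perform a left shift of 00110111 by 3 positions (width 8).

Original: 00110111 (decimal 55)
Shift left by 3 positions
Append 3 zeros on the right and drop the 3 high bits that overflow the 8-bit width
Result: 10111000 (decimal 184)
Equivalent: 55 << 3 = 55 × 2^3 = 440, truncated to 8 bits = 184



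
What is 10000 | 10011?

OR: 1 when either bit is 1
  10000
| 10011
-------
  10011
Decimal: 16 | 19 = 19



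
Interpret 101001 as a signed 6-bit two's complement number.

Binary: 101001
Sign bit: 1 (negative)
Invert: 010110
Add 1:  010111
Magnitude: 010111 = 16 + 4 + 2 + 1 = 23
Value: -23



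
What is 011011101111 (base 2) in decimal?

Sum of powers of 2 for each 1-bit:
2^0 + 2^1 + 2^2 + 2^3 + 2^5 + 2^6 + 2^7 + 2^9 + 2^10
= 1 + 2 + 4 + 8 + 32 + 64 + 128 + 512 + 1024
= 1775



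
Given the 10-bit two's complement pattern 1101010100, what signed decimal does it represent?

Binary: 1101010100
Sign bit: 1 (negative)
Invert: 0010101011
Add 1:  0010101100
Magnitude: 0010101100 = 128 + 32 + 8 + 4 = 172
Value: -172



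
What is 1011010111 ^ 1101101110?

XOR: 1 when bits differ
  1011010111
^ 1101101110
------------
  0110111001
Decimal: 727 ^ 878 = 441



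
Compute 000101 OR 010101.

OR: 1 when either bit is 1
  000101
| 010101
--------
  010101
Decimal: 5 | 21 = 21



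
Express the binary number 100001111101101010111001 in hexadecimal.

Group into 4-bit nibbles from right:
  1000 = 8
  0111 = 7
  1101 = D
  1010 = A
  1011 = B
  1001 = 9
Result: 87DAB9



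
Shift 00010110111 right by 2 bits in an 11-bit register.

Original: 00010110111 (decimal 183)
Shift right by 2 positions
Drop the 2 low bits; fill with zeros on the left
Result: 00000101101 (decimal 45)
Equivalent: 183 >> 2 = 183 ÷ 2^2 = 45



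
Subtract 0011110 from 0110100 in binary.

Method 1 - Direct subtraction (column by column from the right: bit − bit − borrow-in; if negative, add 2 and borrow 1 from the next column):
borrow: 0111100
        0110100
-       0011110
---------------
        0010110

Method 2 - Add two's complement:
Two's complement of 0011110: invert → 1100001, add 1 → 1100010
  0110100
+ 1100010
---------
 10010110  (end carry out of the top bit = 1)
Discarding the end carry: 0010110
Decimal check:
  0110100 = 32 + 16 + 4 = 52
  0011110 = 16 + 8 + 4 + 2 = 30
  52 - 30 = 22, and 0010110 = 16 + 4 + 2 = 22 ✓



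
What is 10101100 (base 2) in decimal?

Sum of powers of 2 for each 1-bit:
2^2 + 2^3 + 2^5 + 2^7
= 4 + 8 + 32 + 128
= 172



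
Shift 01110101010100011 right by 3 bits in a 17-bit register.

Original: 01110101010100011 (decimal 60067)
Shift right by 3 positions
Drop the 3 low bits; fill with zeros on the left
Result: 00001110101010100 (decimal 7508)
Equivalent: 60067 >> 3 = 60067 ÷ 2^3 = 7508



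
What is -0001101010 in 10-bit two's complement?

Original: 0001101010
Step 1 - Invert all bits: 1110010101
Step 2 - Add 1: 1110010110
Verification: 0001101010 + 1110010110 = 10000000000; discarding the end carry (carry out of the top bit) leaves the 10-bit value 0000000000, as required for x + (-x)



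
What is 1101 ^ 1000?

XOR: 1 when bits differ
  1101
^ 1000
------
  0101
Decimal: 13 ^ 8 = 5



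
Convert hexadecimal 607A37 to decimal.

Expand by place value (powers of 16):
Digit values: A = 10
607A37 = 6 × 16^5 + 0 × 16^4 + 7 × 16^3 + 10 × 16^2 + 3 × 16^1 + 7 × 16^0
= 6 × 1048576 + 0 × 65536 + 7 × 4096 + 10 × 256 + 3 × 16 + 7 × 1
= 6291456 + 0 + 28672 + 2560 + 48 + 7
= 6322743



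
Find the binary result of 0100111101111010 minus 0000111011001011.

Method 1 - Direct subtraction (column by column from the right: bit − bit − borrow-in; if negative, add 2 and borrow 1 from the next column):
borrow: 0000000100011110
        0100111101111010
-       0000111011001011
------------------------
        0100000010101111

Method 2 - Add two's complement:
Two's complement of 0000111011001011: invert → 1111000100110100, add 1 → 1111000100110101
  0100111101111010
+ 1111000100110101
------------------
 10100000010101111  (end carry out of the top bit = 1)
Discarding the end carry: 0100000010101111
Decimal check:
  0100111101111010 = 16384 + 2048 + 1024 + 512 + 256 + 64 + 32 + 16 + 8 + 2 = 20346
  0000111011001011 = 2048 + 1024 + 512 + 128 + 64 + 8 + 2 + 1 = 3787
  20346 - 3787 = 16559, and 0100000010101111 = 16384 + 128 + 32 + 8 + 4 + 2 + 1 = 16559 ✓



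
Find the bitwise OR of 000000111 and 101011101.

OR: 1 when either bit is 1
  000000111
| 101011101
-----------
  101011111
Decimal: 7 | 349 = 351



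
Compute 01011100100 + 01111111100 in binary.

Add column by column from the right: bit + bit + carry-in; write the sum mod 2, carry 1 when the sum is 2 or 3.
carry:  11111111000
        01011100100
+       01111111100
-------------------
       011011100000
(the carry out of the leftmost column, 0, becomes the leading bit)
Decimal check:
  01011100100 = 512 + 128 + 64 + 32 + 4 = 740
  01111111100 = 512 + 256 + 128 + 64 + 32 + 16 + 8 + 4 = 1020
  740 + 1020 = 1760, and 011011100000 = 1024 + 512 + 128 + 64 + 32 = 1760 ✓



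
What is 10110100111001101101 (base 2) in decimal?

Sum of powers of 2 for each 1-bit:
2^0 + 2^2 + 2^3 + 2^5 + 2^6 + 2^9 + 2^10 + 2^11 + 2^14 + 2^16 + 2^17 + 2^19
= 1 + 4 + 8 + 32 + 64 + 512 + 1024 + 2048 + 16384 + 65536 + 131072 + 524288
= 740973



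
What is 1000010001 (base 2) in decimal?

Sum of powers of 2 for each 1-bit:
2^0 + 2^4 + 2^9
= 1 + 16 + 512
= 529



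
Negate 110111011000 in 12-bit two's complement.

Original (sign bit 1, negative): 110111011000
Step 1 - Invert all bits: 001000100111
Step 2 - Add 1: 001000101000
Verification: 110111011000 + 001000101000 = 1000000000000; discarding the end carry (carry out of the top bit) leaves the 12-bit value 000000000000, as required for x + (-x)



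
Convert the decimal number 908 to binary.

Using repeated division by 2:
908 ÷ 2 = 454 remainder 0
454 ÷ 2 = 227 remainder 0
227 ÷ 2 = 113 remainder 1
113 ÷ 2 = 56 remainder 1
56 ÷ 2 = 28 remainder 0
28 ÷ 2 = 14 remainder 0
14 ÷ 2 = 7 remainder 0
7 ÷ 2 = 3 remainder 1
3 ÷ 2 = 1 remainder 1
1 ÷ 2 = 0 remainder 1
Reading remainders bottom to top: 1110001100



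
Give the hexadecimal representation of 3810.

Using repeated division by 16 (digits 10–15 are A–F):
3810 ÷ 16 = 238 remainder 2
238 ÷ 16 = 14 remainder 14 (E)
14 ÷ 16 = 0 remainder 14 (E)
Reading remainders bottom to top: EE2



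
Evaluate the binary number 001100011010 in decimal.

Sum of powers of 2 for each 1-bit:
2^1 + 2^3 + 2^4 + 2^8 + 2^9
= 2 + 8 + 16 + 256 + 512
= 794



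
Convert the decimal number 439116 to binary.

Using repeated division by 2:
439116 ÷ 2 = 219558 remainder 0
219558 ÷ 2 = 109779 remainder 0
109779 ÷ 2 = 54889 remainder 1
54889 ÷ 2 = 27444 remainder 1
27444 ÷ 2 = 13722 remainder 0
13722 ÷ 2 = 6861 remainder 0
6861 ÷ 2 = 3430 remainder 1
3430 ÷ 2 = 1715 remainder 0
1715 ÷ 2 = 857 remainder 1
857 ÷ 2 = 428 remainder 1
428 ÷ 2 = 214 remainder 0
214 ÷ 2 = 107 remainder 0
107 ÷ 2 = 53 remainder 1
53 ÷ 2 = 26 remainder 1
26 ÷ 2 = 13 remainder 0
13 ÷ 2 = 6 remainder 1
6 ÷ 2 = 3 remainder 0
3 ÷ 2 = 1 remainder 1
1 ÷ 2 = 0 remainder 1
Reading remainders bottom to top: 1101011001101001100



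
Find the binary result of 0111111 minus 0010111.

Method 1 - Direct subtraction (column by column from the right: bit − bit − borrow-in; if negative, add 2 and borrow 1 from the next column):
borrow: 0000000
        0111111
-       0010111
---------------
        0101000

Method 2 - Add two's complement:
Two's complement of 0010111: invert → 1101000, add 1 → 1101001
  0111111
+ 1101001
---------
 10101000  (end carry out of the top bit = 1)
Discarding the end carry: 0101000
Decimal check:
  0111111 = 32 + 16 + 8 + 4 + 2 + 1 = 63
  0010111 = 16 + 4 + 2 + 1 = 23
  63 - 23 = 40, and 0101000 = 32 + 8 = 40 ✓



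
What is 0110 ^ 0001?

XOR: 1 when bits differ
  0110
^ 0001
------
  0111
Decimal: 6 ^ 1 = 7



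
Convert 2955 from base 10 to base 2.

Using repeated division by 2:
2955 ÷ 2 = 1477 remainder 1
1477 ÷ 2 = 738 remainder 1
738 ÷ 2 = 369 remainder 0
369 ÷ 2 = 184 remainder 1
184 ÷ 2 = 92 remainder 0
92 ÷ 2 = 46 remainder 0
46 ÷ 2 = 23 remainder 0
23 ÷ 2 = 11 remainder 1
11 ÷ 2 = 5 remainder 1
5 ÷ 2 = 2 remainder 1
2 ÷ 2 = 1 remainder 0
1 ÷ 2 = 0 remainder 1
Reading remainders bottom to top: 101110001011



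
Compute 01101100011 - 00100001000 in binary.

Method 1 - Direct subtraction (column by column from the right: bit − bit − borrow-in; if negative, add 2 and borrow 1 from the next column):
borrow: 00000110000
        01101100011
-       00100001000
-------------------
        01001011011

Method 2 - Add two's complement:
Two's complement of 00100001000: invert → 11011110111, add 1 → 11011111000
  01101100011
+ 11011111000
-------------
 101001011011  (end carry out of the top bit = 1)
Discarding the end carry: 01001011011
Decimal check:
  01101100011 = 512 + 256 + 64 + 32 + 2 + 1 = 867
  00100001000 = 256 + 8 = 264
  867 - 264 = 603, and 01001011011 = 512 + 64 + 16 + 8 + 2 + 1 = 603 ✓



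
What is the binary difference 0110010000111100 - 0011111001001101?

Method 1 - Direct subtraction (column by column from the right: bit − bit − borrow-in; if negative, add 2 and borrow 1 from the next column):
borrow: 0111111110011110
        0110010000111100
-       0011111001001101
------------------------
        0010010111101111

Method 2 - Add two's complement:
Two's complement of 0011111001001101: invert → 1100000110110010, add 1 → 1100000110110011
  0110010000111100
+ 1100000110110011
------------------
 10010010111101111  (end carry out of the top bit = 1)
Discarding the end carry: 0010010111101111
Decimal check:
  0110010000111100 = 16384 + 8192 + 1024 + 32 + 16 + 8 + 4 = 25660
  0011111001001101 = 8192 + 4096 + 2048 + 1024 + 512 + 64 + 8 + 4 + 1 = 15949
  25660 - 15949 = 9711, and 0010010111101111 = 8192 + 1024 + 256 + 128 + 64 + 32 + 8 + 4 + 2 + 1 = 9711 ✓



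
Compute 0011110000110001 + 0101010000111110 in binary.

Add column by column from the right: bit + bit + carry-in; write the sum mod 2, carry 1 when the sum is 2 or 3.
carry:  1111100001100000
        0011110000110001
+       0101010000111110
------------------------
       01001000001101111
(the carry out of the leftmost column, 0, becomes the leading bit)
Decimal check:
  0011110000110001 = 8192 + 4096 + 2048 + 1024 + 32 + 16 + 1 = 15409
  0101010000111110 = 16384 + 4096 + 1024 + 32 + 16 + 8 + 4 + 2 = 21566
  15409 + 21566 = 36975, and 01001000001101111 = 32768 + 4096 + 64 + 32 + 8 + 4 + 2 + 1 = 36975 ✓



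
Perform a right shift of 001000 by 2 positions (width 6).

Original: 001000 (decimal 8)
Shift right by 2 positions
Drop the 2 low bits; fill with zeros on the left
Result: 000010 (decimal 2)
Equivalent: 8 >> 2 = 8 ÷ 2^2 = 2



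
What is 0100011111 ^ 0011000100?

XOR: 1 when bits differ
  0100011111
^ 0011000100
------------
  0111011011
Decimal: 287 ^ 196 = 475



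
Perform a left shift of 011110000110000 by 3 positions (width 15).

Original: 011110000110000 (decimal 15408)
Shift left by 3 positions
Append 3 zeros on the right and drop the 3 high bits that overflow the 15-bit width
Result: 110000110000000 (decimal 24960)
Equivalent: 15408 << 3 = 15408 × 2^3 = 123264, truncated to 15 bits = 24960



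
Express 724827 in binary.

Using repeated division by 2:
724827 ÷ 2 = 362413 remainder 1
362413 ÷ 2 = 181206 remainder 1
181206 ÷ 2 = 90603 remainder 0
90603 ÷ 2 = 45301 remainder 1
45301 ÷ 2 = 22650 remainder 1
22650 ÷ 2 = 11325 remainder 0
11325 ÷ 2 = 5662 remainder 1
5662 ÷ 2 = 2831 remainder 0
2831 ÷ 2 = 1415 remainder 1
1415 ÷ 2 = 707 remainder 1
707 ÷ 2 = 353 remainder 1
353 ÷ 2 = 176 remainder 1
176 ÷ 2 = 88 remainder 0
88 ÷ 2 = 44 remainder 0
44 ÷ 2 = 22 remainder 0
22 ÷ 2 = 11 remainder 0
11 ÷ 2 = 5 remainder 1
5 ÷ 2 = 2 remainder 1
2 ÷ 2 = 1 remainder 0
1 ÷ 2 = 0 remainder 1
Reading remainders bottom to top: 10110000111101011011



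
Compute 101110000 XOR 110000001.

XOR: 1 when bits differ
  101110000
^ 110000001
-----------
  011110001
Decimal: 368 ^ 385 = 241



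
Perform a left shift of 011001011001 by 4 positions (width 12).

Original: 011001011001 (decimal 1625)
Shift left by 4 positions
Append 4 zeros on the right and drop the 4 high bits that overflow the 12-bit width
Result: 010110010000 (decimal 1424)
Equivalent: 1625 << 4 = 1625 × 2^4 = 26000, truncated to 12 bits = 1424



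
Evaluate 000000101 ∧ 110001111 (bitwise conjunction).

AND: 1 only when both bits are 1
  000000101
& 110001111
-----------
  000000101
Decimal: 5 & 399 = 5



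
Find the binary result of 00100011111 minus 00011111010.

Method 1 - Direct subtraction (column by column from the right: bit − bit − borrow-in; if negative, add 2 and borrow 1 from the next column):
borrow: 00111000000
        00100011111
-       00011111010
-------------------
        00000100101

Method 2 - Add two's complement:
Two's complement of 00011111010: invert → 11100000101, add 1 → 11100000110
  00100011111
+ 11100000110
-------------
 100000100101  (end carry out of the top bit = 1)
Discarding the end carry: 00000100101
Decimal check:
  00100011111 = 256 + 16 + 8 + 4 + 2 + 1 = 287
  00011111010 = 128 + 64 + 32 + 16 + 8 + 2 = 250
  287 - 250 = 37, and 00000100101 = 32 + 4 + 1 = 37 ✓



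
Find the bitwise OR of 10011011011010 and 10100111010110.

OR: 1 when either bit is 1
  10011011011010
| 10100111010110
----------------
  10111111011110
Decimal: 9946 | 10710 = 12254



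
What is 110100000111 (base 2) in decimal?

Sum of powers of 2 for each 1-bit:
2^0 + 2^1 + 2^2 + 2^8 + 2^10 + 2^11
= 1 + 2 + 4 + 256 + 1024 + 2048
= 3335



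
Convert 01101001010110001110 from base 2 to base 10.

Sum of powers of 2 for each 1-bit:
2^1 + 2^2 + 2^3 + 2^7 + 2^8 + 2^10 + 2^12 + 2^15 + 2^17 + 2^18
= 2 + 4 + 8 + 128 + 256 + 1024 + 4096 + 32768 + 131072 + 262144
= 431502



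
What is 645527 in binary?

Using repeated division by 2:
645527 ÷ 2 = 322763 remainder 1
322763 ÷ 2 = 161381 remainder 1
161381 ÷ 2 = 80690 remainder 1
80690 ÷ 2 = 40345 remainder 0
40345 ÷ 2 = 20172 remainder 1
20172 ÷ 2 = 10086 remainder 0
10086 ÷ 2 = 5043 remainder 0
5043 ÷ 2 = 2521 remainder 1
2521 ÷ 2 = 1260 remainder 1
1260 ÷ 2 = 630 remainder 0
630 ÷ 2 = 315 remainder 0
315 ÷ 2 = 157 remainder 1
157 ÷ 2 = 78 remainder 1
78 ÷ 2 = 39 remainder 0
39 ÷ 2 = 19 remainder 1
19 ÷ 2 = 9 remainder 1
9 ÷ 2 = 4 remainder 1
4 ÷ 2 = 2 remainder 0
2 ÷ 2 = 1 remainder 0
1 ÷ 2 = 0 remainder 1
Reading remainders bottom to top: 10011101100110010111



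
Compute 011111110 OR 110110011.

OR: 1 when either bit is 1
  011111110
| 110110011
-----------
  111111111
Decimal: 254 | 435 = 511



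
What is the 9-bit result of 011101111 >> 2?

Original: 011101111 (decimal 239)
Shift right by 2 positions
Drop the 2 low bits; fill with zeros on the left
Result: 000111011 (decimal 59)
Equivalent: 239 >> 2 = 239 ÷ 2^2 = 59



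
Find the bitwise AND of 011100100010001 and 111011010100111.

AND: 1 only when both bits are 1
  011100100010001
& 111011010100111
-----------------
  011000000000001
Decimal: 14609 & 30375 = 12289



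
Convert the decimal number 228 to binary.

Using repeated division by 2:
228 ÷ 2 = 114 remainder 0
114 ÷ 2 = 57 remainder 0
57 ÷ 2 = 28 remainder 1
28 ÷ 2 = 14 remainder 0
14 ÷ 2 = 7 remainder 0
7 ÷ 2 = 3 remainder 1
3 ÷ 2 = 1 remainder 1
1 ÷ 2 = 0 remainder 1
Reading remainders bottom to top: 11100100

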